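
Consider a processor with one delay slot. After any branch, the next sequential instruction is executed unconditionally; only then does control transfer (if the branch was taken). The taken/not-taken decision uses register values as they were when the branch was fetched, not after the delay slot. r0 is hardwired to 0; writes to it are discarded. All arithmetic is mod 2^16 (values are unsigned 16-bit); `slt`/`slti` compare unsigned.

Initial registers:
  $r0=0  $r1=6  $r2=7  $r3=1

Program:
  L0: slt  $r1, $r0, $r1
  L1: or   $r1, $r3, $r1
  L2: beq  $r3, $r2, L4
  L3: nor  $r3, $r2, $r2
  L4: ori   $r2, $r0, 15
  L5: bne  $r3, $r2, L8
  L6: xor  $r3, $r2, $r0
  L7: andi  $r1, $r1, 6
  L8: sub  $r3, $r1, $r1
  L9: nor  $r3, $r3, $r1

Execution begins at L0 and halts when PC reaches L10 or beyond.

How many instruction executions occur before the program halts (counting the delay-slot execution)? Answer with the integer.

[0] slt  $r1, $r0, $r1  →  {$r0:0, $r1:1, $r2:7, $r3:1}
[1] or   $r1, $r3, $r1  →  {$r0:0, $r1:1, $r2:7, $r3:1}
[2] beq  $r3, $r2, L4  →  {$r0:0, $r1:1, $r2:7, $r3:1}  ⟨branch fallthrough⟩
[3] nor  $r3, $r2, $r2  →  {$r0:0, $r1:1, $r2:7, $r3:65528}
[4] ori   $r2, $r0, 15  →  {$r0:0, $r1:1, $r2:15, $r3:65528}
[5] bne  $r3, $r2, L8  →  {$r0:0, $r1:1, $r2:15, $r3:65528}  ⟨branch taken⟩
[6] xor  $r3, $r2, $r0  →  {$r0:0, $r1:1, $r2:15, $r3:15}
[8] sub  $r3, $r1, $r1  →  {$r0:0, $r1:1, $r2:15, $r3:0}
[9] nor  $r3, $r3, $r1  →  {$r0:0, $r1:1, $r2:15, $r3:65534}

9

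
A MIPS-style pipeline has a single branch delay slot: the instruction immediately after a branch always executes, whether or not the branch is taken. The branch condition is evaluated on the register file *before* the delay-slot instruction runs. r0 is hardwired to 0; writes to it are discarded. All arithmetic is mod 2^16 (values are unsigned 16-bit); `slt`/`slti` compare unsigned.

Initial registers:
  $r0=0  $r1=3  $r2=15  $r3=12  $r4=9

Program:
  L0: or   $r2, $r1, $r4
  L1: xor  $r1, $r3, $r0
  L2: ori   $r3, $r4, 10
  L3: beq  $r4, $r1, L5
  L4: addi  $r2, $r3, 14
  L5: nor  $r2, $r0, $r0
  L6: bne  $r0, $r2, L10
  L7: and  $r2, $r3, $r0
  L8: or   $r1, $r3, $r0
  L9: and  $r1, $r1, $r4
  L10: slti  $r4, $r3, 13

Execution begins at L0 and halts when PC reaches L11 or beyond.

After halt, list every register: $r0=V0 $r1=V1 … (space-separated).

#0 or   $r2, $r1, $r4 ; 0/3/11/12/9
#1 xor  $r1, $r3, $r0 ; 0/12/11/12/9
#2 ori   $r3, $r4, 10 ; 0/12/11/11/9
#3 beq  $r4, $r1, L5 ; 0/12/11/11/9 ; →fallthru
#4 addi  $r2, $r3, 14 ; 0/12/25/11/9
#5 nor  $r2, $r0, $r0 ; 0/12/65535/11/9
#6 bne  $r0, $r2, L10 ; 0/12/65535/11/9 ; →target
#7 and  $r2, $r3, $r0 ; 0/12/0/11/9
#10 slti  $r4, $r3, 13 ; 0/12/0/11/1

$r0=0 $r1=12 $r2=0 $r3=11 $r4=1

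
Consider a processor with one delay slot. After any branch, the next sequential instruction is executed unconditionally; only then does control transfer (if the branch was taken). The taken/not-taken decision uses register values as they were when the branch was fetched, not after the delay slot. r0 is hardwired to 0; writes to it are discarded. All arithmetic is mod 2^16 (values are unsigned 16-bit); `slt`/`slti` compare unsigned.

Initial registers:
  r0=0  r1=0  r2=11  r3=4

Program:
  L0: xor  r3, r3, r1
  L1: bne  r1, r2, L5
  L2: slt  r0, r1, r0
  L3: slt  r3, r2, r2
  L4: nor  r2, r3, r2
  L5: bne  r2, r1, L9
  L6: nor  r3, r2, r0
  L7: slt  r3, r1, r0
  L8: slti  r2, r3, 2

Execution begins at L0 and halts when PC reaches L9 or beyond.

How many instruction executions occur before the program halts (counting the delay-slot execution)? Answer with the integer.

5

#0 xor  r3, r3, r1 ; 0/0/11/4
#1 bne  r1, r2, L5 ; 0/0/11/4 ; →target
#2 slt  r0, r1, r0 ; 0/0/11/4
#5 bne  r2, r1, L9 ; 0/0/11/4 ; →target
#6 nor  r3, r2, r0 ; 0/0/11/65524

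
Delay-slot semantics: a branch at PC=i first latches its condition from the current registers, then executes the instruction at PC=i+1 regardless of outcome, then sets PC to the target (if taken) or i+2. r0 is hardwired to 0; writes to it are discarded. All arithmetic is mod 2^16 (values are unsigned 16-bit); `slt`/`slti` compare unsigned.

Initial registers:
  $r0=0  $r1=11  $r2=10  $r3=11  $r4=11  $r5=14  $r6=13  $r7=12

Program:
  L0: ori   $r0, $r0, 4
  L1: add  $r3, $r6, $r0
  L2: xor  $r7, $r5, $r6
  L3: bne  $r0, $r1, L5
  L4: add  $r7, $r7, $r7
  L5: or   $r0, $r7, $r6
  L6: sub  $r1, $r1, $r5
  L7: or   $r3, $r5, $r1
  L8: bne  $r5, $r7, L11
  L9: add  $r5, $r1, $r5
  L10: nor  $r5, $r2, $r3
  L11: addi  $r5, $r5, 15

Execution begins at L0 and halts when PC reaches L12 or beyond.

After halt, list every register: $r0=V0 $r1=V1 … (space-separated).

  step pc=0: ori   $r0, $r0, 4  regs=(0,11,10,11,11,14,13,12)
  step pc=1: add  $r3, $r6, $r0  regs=(0,11,10,13,11,14,13,12)
  step pc=2: xor  $r7, $r5, $r6  regs=(0,11,10,13,11,14,13,3)
  step pc=3: bne  $r0, $r1, L5  cond=T  regs=(0,11,10,13,11,14,13,3)
  step pc=4: add  $r7, $r7, $r7  regs=(0,11,10,13,11,14,13,6)
  step pc=5: or   $r0, $r7, $r6  regs=(0,11,10,13,11,14,13,6)
  step pc=6: sub  $r1, $r1, $r5  regs=(0,65533,10,13,11,14,13,6)
  step pc=7: or   $r3, $r5, $r1  regs=(0,65533,10,65535,11,14,13,6)
  step pc=8: bne  $r5, $r7, L11  cond=T  regs=(0,65533,10,65535,11,14,13,6)
  step pc=9: add  $r5, $r1, $r5  regs=(0,65533,10,65535,11,11,13,6)
  step pc=11: addi  $r5, $r5, 15  regs=(0,65533,10,65535,11,26,13,6)

$r0=0 $r1=65533 $r2=10 $r3=65535 $r4=11 $r5=26 $r6=13 $r7=6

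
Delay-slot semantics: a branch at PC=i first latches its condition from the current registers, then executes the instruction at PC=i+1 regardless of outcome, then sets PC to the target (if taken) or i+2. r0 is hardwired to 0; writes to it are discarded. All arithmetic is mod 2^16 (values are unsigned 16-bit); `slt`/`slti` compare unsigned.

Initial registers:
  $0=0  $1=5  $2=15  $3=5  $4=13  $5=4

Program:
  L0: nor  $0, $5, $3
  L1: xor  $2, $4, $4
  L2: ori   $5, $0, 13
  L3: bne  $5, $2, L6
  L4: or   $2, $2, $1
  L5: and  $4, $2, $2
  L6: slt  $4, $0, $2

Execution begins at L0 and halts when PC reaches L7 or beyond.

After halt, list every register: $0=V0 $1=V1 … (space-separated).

$0=0 $1=5 $2=5 $3=5 $4=1 $5=13

#0 nor  $0, $5, $3 ; 0/5/15/5/13/4
#1 xor  $2, $4, $4 ; 0/5/0/5/13/4
#2 ori   $5, $0, 13 ; 0/5/0/5/13/13
#3 bne  $5, $2, L6 ; 0/5/0/5/13/13 ; →target
#4 or   $2, $2, $1 ; 0/5/5/5/13/13
#6 slt  $4, $0, $2 ; 0/5/5/5/1/13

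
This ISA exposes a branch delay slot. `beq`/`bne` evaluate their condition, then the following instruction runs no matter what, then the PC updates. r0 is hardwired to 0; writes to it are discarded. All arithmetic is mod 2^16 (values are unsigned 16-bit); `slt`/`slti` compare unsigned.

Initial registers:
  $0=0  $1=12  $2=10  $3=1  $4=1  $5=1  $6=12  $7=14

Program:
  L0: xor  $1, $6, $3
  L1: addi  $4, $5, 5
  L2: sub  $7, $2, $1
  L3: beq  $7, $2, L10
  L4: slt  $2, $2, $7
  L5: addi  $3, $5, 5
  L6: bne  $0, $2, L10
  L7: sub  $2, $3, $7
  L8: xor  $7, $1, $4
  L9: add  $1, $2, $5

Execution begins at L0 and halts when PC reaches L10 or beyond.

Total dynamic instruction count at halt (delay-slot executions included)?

8

#0 xor  $1, $6, $3 ; 0/13/10/1/1/1/12/14
#1 addi  $4, $5, 5 ; 0/13/10/1/6/1/12/14
#2 sub  $7, $2, $1 ; 0/13/10/1/6/1/12/65533
#3 beq  $7, $2, L10 ; 0/13/10/1/6/1/12/65533 ; →fallthru
#4 slt  $2, $2, $7 ; 0/13/1/1/6/1/12/65533
#5 addi  $3, $5, 5 ; 0/13/1/6/6/1/12/65533
#6 bne  $0, $2, L10 ; 0/13/1/6/6/1/12/65533 ; →target
#7 sub  $2, $3, $7 ; 0/13/9/6/6/1/12/65533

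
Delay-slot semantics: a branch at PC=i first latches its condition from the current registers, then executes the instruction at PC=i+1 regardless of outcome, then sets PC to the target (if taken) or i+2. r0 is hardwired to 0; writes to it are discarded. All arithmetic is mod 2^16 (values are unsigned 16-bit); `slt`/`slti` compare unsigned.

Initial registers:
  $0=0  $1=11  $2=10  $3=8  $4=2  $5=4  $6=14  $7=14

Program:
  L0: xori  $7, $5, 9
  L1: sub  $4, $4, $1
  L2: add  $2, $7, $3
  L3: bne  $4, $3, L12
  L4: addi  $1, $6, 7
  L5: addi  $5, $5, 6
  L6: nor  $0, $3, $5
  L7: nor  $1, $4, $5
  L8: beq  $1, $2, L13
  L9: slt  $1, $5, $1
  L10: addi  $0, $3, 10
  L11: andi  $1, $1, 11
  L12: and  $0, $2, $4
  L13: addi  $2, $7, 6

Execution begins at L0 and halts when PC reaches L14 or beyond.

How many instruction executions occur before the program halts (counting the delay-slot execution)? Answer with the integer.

[0] xori  $7, $5, 9  →  {$0:0, $1:11, $2:10, $3:8, $4:2, $5:4, $6:14, $7:13}
[1] sub  $4, $4, $1  →  {$0:0, $1:11, $2:10, $3:8, $4:65527, $5:4, $6:14, $7:13}
[2] add  $2, $7, $3  →  {$0:0, $1:11, $2:21, $3:8, $4:65527, $5:4, $6:14, $7:13}
[3] bne  $4, $3, L12  →  {$0:0, $1:11, $2:21, $3:8, $4:65527, $5:4, $6:14, $7:13}  ⟨branch taken⟩
[4] addi  $1, $6, 7  →  {$0:0, $1:21, $2:21, $3:8, $4:65527, $5:4, $6:14, $7:13}
[12] and  $0, $2, $4  →  {$0:0, $1:21, $2:21, $3:8, $4:65527, $5:4, $6:14, $7:13}
[13] addi  $2, $7, 6  →  {$0:0, $1:21, $2:19, $3:8, $4:65527, $5:4, $6:14, $7:13}

7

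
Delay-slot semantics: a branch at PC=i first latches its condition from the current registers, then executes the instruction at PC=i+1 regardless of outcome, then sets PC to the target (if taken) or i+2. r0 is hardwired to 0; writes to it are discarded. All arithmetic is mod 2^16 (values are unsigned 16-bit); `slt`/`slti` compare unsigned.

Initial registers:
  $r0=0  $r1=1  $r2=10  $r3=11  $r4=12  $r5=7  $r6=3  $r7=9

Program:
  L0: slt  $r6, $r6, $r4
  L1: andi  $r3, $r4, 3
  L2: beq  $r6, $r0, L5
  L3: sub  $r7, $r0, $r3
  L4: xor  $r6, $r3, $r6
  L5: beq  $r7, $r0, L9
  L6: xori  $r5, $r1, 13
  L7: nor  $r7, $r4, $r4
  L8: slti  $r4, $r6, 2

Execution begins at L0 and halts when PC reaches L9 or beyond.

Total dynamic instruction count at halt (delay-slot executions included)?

  step pc=0: slt  $r6, $r6, $r4  regs=(0,1,10,11,12,7,1,9)
  step pc=1: andi  $r3, $r4, 3  regs=(0,1,10,0,12,7,1,9)
  step pc=2: beq  $r6, $r0, L5  cond=F  regs=(0,1,10,0,12,7,1,9)
  step pc=3: sub  $r7, $r0, $r3  regs=(0,1,10,0,12,7,1,0)
  step pc=4: xor  $r6, $r3, $r6  regs=(0,1,10,0,12,7,1,0)
  step pc=5: beq  $r7, $r0, L9  cond=T  regs=(0,1,10,0,12,7,1,0)
  step pc=6: xori  $r5, $r1, 13  regs=(0,1,10,0,12,12,1,0)

7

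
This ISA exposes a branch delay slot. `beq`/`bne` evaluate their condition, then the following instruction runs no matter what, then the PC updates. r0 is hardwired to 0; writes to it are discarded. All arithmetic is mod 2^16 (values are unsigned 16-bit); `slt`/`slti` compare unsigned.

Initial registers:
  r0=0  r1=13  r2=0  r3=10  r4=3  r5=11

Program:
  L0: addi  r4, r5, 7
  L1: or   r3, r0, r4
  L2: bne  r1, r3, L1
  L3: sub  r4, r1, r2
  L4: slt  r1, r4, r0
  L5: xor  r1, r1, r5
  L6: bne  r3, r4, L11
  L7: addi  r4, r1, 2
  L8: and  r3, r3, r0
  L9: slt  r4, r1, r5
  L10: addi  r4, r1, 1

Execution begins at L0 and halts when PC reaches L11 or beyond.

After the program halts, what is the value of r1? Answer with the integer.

11

PC=0  addi  r4, r5, 7        | r0=0 r1=13 r2=0 r3=10 r4=18 r5=11
PC=1  or   r3, r0, r4        | r0=0 r1=13 r2=0 r3=18 r4=18 r5=11
PC=2  bne  r1, r3, L1        | r0=0 r1=13 r2=0 r3=18 r4=18 r5=11  [TAKEN]
PC=3  sub  r4, r1, r2        | r0=0 r1=13 r2=0 r3=18 r4=13 r5=11
PC=1  or   r3, r0, r4        | r0=0 r1=13 r2=0 r3=13 r4=13 r5=11
PC=2  bne  r1, r3, L1        | r0=0 r1=13 r2=0 r3=13 r4=13 r5=11  [not taken]
PC=3  sub  r4, r1, r2        | r0=0 r1=13 r2=0 r3=13 r4=13 r5=11
PC=4  slt  r1, r4, r0        | r0=0 r1=0 r2=0 r3=13 r4=13 r5=11
PC=5  xor  r1, r1, r5        | r0=0 r1=11 r2=0 r3=13 r4=13 r5=11
PC=6  bne  r3, r4, L11       | r0=0 r1=11 r2=0 r3=13 r4=13 r5=11  [not taken]
PC=7  addi  r4, r1, 2        | r0=0 r1=11 r2=0 r3=13 r4=13 r5=11
PC=8  and  r3, r3, r0        | r0=0 r1=11 r2=0 r3=0 r4=13 r5=11
PC=9  slt  r4, r1, r5        | r0=0 r1=11 r2=0 r3=0 r4=0 r5=11
PC=10 addi  r4, r1, 1        | r0=0 r1=11 r2=0 r3=0 r4=12 r5=11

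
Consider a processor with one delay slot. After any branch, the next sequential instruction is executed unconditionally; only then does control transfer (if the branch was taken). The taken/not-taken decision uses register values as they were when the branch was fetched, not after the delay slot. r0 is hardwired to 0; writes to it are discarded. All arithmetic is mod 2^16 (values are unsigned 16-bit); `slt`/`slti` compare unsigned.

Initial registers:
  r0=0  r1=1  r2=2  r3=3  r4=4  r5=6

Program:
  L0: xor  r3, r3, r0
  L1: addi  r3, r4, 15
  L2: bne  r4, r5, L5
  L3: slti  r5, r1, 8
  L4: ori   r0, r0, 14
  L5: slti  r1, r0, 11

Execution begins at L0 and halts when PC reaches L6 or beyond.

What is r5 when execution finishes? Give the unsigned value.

#0 xor  r3, r3, r0 ; 0/1/2/3/4/6
#1 addi  r3, r4, 15 ; 0/1/2/19/4/6
#2 bne  r4, r5, L5 ; 0/1/2/19/4/6 ; →target
#3 slti  r5, r1, 8 ; 0/1/2/19/4/1
#5 slti  r1, r0, 11 ; 0/1/2/19/4/1

1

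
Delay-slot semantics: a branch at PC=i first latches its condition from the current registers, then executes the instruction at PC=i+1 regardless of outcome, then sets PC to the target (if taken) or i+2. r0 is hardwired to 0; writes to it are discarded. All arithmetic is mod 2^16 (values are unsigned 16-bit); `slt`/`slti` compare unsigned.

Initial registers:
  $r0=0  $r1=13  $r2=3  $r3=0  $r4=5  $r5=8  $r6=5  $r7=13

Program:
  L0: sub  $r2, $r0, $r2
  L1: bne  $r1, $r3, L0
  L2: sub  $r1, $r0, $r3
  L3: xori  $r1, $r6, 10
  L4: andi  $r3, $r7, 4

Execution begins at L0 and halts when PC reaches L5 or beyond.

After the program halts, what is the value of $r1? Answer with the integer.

15

[0] sub  $r2, $r0, $r2  →  {$r0:0, $r1:13, $r2:65533, $r3:0, $r4:5, $r5:8, $r6:5, $r7:13}
[1] bne  $r1, $r3, L0  →  {$r0:0, $r1:13, $r2:65533, $r3:0, $r4:5, $r5:8, $r6:5, $r7:13}  ⟨branch taken⟩
[2] sub  $r1, $r0, $r3  →  {$r0:0, $r1:0, $r2:65533, $r3:0, $r4:5, $r5:8, $r6:5, $r7:13}
[0] sub  $r2, $r0, $r2  →  {$r0:0, $r1:0, $r2:3, $r3:0, $r4:5, $r5:8, $r6:5, $r7:13}
[1] bne  $r1, $r3, L0  →  {$r0:0, $r1:0, $r2:3, $r3:0, $r4:5, $r5:8, $r6:5, $r7:13}  ⟨branch fallthrough⟩
[2] sub  $r1, $r0, $r3  →  {$r0:0, $r1:0, $r2:3, $r3:0, $r4:5, $r5:8, $r6:5, $r7:13}
[3] xori  $r1, $r6, 10  →  {$r0:0, $r1:15, $r2:3, $r3:0, $r4:5, $r5:8, $r6:5, $r7:13}
[4] andi  $r3, $r7, 4  →  {$r0:0, $r1:15, $r2:3, $r3:4, $r4:5, $r5:8, $r6:5, $r7:13}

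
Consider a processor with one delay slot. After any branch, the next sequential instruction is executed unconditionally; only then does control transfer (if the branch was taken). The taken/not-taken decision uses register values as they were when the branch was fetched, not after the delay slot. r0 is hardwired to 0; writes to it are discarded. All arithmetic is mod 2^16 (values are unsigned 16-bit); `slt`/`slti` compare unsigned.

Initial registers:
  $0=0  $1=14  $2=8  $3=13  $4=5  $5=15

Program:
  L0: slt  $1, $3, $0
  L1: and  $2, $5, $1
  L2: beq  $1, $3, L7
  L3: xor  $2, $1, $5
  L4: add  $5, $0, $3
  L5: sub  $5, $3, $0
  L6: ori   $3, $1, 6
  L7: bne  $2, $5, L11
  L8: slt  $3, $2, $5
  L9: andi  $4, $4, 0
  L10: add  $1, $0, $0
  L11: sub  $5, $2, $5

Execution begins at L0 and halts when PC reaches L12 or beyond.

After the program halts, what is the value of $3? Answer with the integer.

[0] slt  $1, $3, $0  →  {$0:0, $1:0, $2:8, $3:13, $4:5, $5:15}
[1] and  $2, $5, $1  →  {$0:0, $1:0, $2:0, $3:13, $4:5, $5:15}
[2] beq  $1, $3, L7  →  {$0:0, $1:0, $2:0, $3:13, $4:5, $5:15}  ⟨branch fallthrough⟩
[3] xor  $2, $1, $5  →  {$0:0, $1:0, $2:15, $3:13, $4:5, $5:15}
[4] add  $5, $0, $3  →  {$0:0, $1:0, $2:15, $3:13, $4:5, $5:13}
[5] sub  $5, $3, $0  →  {$0:0, $1:0, $2:15, $3:13, $4:5, $5:13}
[6] ori   $3, $1, 6  →  {$0:0, $1:0, $2:15, $3:6, $4:5, $5:13}
[7] bne  $2, $5, L11  →  {$0:0, $1:0, $2:15, $3:6, $4:5, $5:13}  ⟨branch taken⟩
[8] slt  $3, $2, $5  →  {$0:0, $1:0, $2:15, $3:0, $4:5, $5:13}
[11] sub  $5, $2, $5  →  {$0:0, $1:0, $2:15, $3:0, $4:5, $5:2}

0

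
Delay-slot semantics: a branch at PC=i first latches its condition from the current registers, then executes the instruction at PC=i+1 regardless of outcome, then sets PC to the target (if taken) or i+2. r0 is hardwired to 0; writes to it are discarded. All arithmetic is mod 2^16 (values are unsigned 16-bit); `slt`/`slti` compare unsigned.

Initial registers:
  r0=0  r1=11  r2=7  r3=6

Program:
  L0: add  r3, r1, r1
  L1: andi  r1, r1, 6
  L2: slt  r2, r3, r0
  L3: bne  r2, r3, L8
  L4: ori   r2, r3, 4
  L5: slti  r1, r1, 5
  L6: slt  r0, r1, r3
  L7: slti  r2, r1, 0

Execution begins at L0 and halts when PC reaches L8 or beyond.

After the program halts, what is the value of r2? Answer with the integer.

  step pc=0: add  r3, r1, r1  regs=(0,11,7,22)
  step pc=1: andi  r1, r1, 6  regs=(0,2,7,22)
  step pc=2: slt  r2, r3, r0  regs=(0,2,0,22)
  step pc=3: bne  r2, r3, L8  cond=T  regs=(0,2,0,22)
  step pc=4: ori   r2, r3, 4  regs=(0,2,22,22)

22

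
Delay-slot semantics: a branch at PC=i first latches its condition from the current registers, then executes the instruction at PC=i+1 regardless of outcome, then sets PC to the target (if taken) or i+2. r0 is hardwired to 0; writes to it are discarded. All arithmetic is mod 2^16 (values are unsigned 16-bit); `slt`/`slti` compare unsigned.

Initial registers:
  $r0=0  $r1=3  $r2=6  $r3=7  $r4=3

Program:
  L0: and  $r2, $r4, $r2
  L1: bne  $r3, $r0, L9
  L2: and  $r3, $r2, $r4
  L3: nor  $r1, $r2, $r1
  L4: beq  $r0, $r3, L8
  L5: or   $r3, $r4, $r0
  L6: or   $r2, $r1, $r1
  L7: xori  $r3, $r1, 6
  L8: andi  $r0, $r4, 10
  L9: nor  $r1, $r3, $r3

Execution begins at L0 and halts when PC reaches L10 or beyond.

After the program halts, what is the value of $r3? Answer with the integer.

2

PC=0  and  $r2, $r4, $r2     | $r0=0 $r1=3 $r2=2 $r3=7 $r4=3
PC=1  bne  $r3, $r0, L9      | $r0=0 $r1=3 $r2=2 $r3=7 $r4=3  [TAKEN]
PC=2  and  $r3, $r2, $r4     | $r0=0 $r1=3 $r2=2 $r3=2 $r4=3
PC=9  nor  $r1, $r3, $r3     | $r0=0 $r1=65533 $r2=2 $r3=2 $r4=3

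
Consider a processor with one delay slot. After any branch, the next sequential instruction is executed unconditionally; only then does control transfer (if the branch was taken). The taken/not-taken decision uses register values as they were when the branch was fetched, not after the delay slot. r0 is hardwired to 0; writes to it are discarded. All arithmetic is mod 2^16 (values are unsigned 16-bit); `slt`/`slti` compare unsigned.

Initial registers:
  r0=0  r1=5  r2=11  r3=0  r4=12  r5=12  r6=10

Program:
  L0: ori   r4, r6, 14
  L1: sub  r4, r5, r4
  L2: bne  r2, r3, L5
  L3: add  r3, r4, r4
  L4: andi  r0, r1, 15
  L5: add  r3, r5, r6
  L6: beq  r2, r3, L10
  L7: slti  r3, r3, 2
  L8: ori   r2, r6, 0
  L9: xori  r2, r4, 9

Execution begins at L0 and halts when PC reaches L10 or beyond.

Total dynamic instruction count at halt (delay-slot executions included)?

[0] ori   r4, r6, 14  →  {r0:0, r1:5, r2:11, r3:0, r4:14, r5:12, r6:10}
[1] sub  r4, r5, r4  →  {r0:0, r1:5, r2:11, r3:0, r4:65534, r5:12, r6:10}
[2] bne  r2, r3, L5  →  {r0:0, r1:5, r2:11, r3:0, r4:65534, r5:12, r6:10}  ⟨branch taken⟩
[3] add  r3, r4, r4  →  {r0:0, r1:5, r2:11, r3:65532, r4:65534, r5:12, r6:10}
[5] add  r3, r5, r6  →  {r0:0, r1:5, r2:11, r3:22, r4:65534, r5:12, r6:10}
[6] beq  r2, r3, L10  →  {r0:0, r1:5, r2:11, r3:22, r4:65534, r5:12, r6:10}  ⟨branch fallthrough⟩
[7] slti  r3, r3, 2  →  {r0:0, r1:5, r2:11, r3:0, r4:65534, r5:12, r6:10}
[8] ori   r2, r6, 0  →  {r0:0, r1:5, r2:10, r3:0, r4:65534, r5:12, r6:10}
[9] xori  r2, r4, 9  →  {r0:0, r1:5, r2:65527, r3:0, r4:65534, r5:12, r6:10}

9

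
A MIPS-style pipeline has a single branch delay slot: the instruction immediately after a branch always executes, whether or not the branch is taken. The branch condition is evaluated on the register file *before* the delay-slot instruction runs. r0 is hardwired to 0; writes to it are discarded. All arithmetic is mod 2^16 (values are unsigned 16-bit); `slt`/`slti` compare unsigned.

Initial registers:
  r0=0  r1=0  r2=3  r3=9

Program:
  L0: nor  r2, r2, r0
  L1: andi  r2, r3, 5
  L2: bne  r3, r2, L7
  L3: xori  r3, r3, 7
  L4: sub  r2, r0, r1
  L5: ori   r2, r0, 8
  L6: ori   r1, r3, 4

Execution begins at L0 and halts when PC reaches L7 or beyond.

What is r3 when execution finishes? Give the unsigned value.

  step pc=0: nor  r2, r2, r0  regs=(0,0,65532,9)
  step pc=1: andi  r2, r3, 5  regs=(0,0,1,9)
  step pc=2: bne  r3, r2, L7  cond=T  regs=(0,0,1,9)
  step pc=3: xori  r3, r3, 7  regs=(0,0,1,14)

14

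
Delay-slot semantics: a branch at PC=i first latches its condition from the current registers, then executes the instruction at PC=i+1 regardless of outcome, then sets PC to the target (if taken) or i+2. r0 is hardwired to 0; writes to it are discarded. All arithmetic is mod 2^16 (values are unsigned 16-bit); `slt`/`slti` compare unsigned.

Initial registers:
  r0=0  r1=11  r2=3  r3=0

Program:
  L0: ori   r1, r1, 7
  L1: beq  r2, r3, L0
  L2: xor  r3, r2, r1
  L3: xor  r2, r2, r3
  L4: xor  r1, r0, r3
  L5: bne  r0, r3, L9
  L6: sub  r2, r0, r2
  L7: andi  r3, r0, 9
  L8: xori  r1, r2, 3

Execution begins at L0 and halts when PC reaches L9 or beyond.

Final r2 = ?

[0] ori   r1, r1, 7  →  {r0:0, r1:15, r2:3, r3:0}
[1] beq  r2, r3, L0  →  {r0:0, r1:15, r2:3, r3:0}  ⟨branch fallthrough⟩
[2] xor  r3, r2, r1  →  {r0:0, r1:15, r2:3, r3:12}
[3] xor  r2, r2, r3  →  {r0:0, r1:15, r2:15, r3:12}
[4] xor  r1, r0, r3  →  {r0:0, r1:12, r2:15, r3:12}
[5] bne  r0, r3, L9  →  {r0:0, r1:12, r2:15, r3:12}  ⟨branch taken⟩
[6] sub  r2, r0, r2  →  {r0:0, r1:12, r2:65521, r3:12}

65521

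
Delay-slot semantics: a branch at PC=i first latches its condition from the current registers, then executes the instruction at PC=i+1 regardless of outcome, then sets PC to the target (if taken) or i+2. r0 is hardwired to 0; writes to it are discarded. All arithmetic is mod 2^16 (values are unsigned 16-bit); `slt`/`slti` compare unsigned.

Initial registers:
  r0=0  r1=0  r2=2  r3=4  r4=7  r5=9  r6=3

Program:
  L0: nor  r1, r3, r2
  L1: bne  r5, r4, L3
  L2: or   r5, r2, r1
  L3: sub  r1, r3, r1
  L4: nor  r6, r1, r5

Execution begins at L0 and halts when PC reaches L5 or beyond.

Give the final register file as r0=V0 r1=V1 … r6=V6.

  step pc=0: nor  r1, r3, r2  regs=(0,65529,2,4,7,9,3)
  step pc=1: bne  r5, r4, L3  cond=T  regs=(0,65529,2,4,7,9,3)
  step pc=2: or   r5, r2, r1  regs=(0,65529,2,4,7,65531,3)
  step pc=3: sub  r1, r3, r1  regs=(0,11,2,4,7,65531,3)
  step pc=4: nor  r6, r1, r5  regs=(0,11,2,4,7,65531,4)

r0=0 r1=11 r2=2 r3=4 r4=7 r5=65531 r6=4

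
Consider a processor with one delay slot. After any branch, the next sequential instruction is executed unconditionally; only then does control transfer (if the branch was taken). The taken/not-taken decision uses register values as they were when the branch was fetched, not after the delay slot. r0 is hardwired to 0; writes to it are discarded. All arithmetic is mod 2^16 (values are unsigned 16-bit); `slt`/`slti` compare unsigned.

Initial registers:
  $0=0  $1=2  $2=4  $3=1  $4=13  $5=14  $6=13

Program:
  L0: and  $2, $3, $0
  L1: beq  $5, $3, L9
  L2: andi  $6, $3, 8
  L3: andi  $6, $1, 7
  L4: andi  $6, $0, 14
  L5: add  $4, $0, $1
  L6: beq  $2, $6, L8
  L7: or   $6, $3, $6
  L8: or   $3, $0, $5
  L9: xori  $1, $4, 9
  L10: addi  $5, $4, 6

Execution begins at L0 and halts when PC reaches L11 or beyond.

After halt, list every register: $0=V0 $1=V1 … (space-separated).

  step pc=0: and  $2, $3, $0  regs=(0,2,0,1,13,14,13)
  step pc=1: beq  $5, $3, L9  cond=F  regs=(0,2,0,1,13,14,13)
  step pc=2: andi  $6, $3, 8  regs=(0,2,0,1,13,14,0)
  step pc=3: andi  $6, $1, 7  regs=(0,2,0,1,13,14,2)
  step pc=4: andi  $6, $0, 14  regs=(0,2,0,1,13,14,0)
  step pc=5: add  $4, $0, $1  regs=(0,2,0,1,2,14,0)
  step pc=6: beq  $2, $6, L8  cond=T  regs=(0,2,0,1,2,14,0)
  step pc=7: or   $6, $3, $6  regs=(0,2,0,1,2,14,1)
  step pc=8: or   $3, $0, $5  regs=(0,2,0,14,2,14,1)
  step pc=9: xori  $1, $4, 9  regs=(0,11,0,14,2,14,1)
  step pc=10: addi  $5, $4, 6  regs=(0,11,0,14,2,8,1)

$0=0 $1=11 $2=0 $3=14 $4=2 $5=8 $6=1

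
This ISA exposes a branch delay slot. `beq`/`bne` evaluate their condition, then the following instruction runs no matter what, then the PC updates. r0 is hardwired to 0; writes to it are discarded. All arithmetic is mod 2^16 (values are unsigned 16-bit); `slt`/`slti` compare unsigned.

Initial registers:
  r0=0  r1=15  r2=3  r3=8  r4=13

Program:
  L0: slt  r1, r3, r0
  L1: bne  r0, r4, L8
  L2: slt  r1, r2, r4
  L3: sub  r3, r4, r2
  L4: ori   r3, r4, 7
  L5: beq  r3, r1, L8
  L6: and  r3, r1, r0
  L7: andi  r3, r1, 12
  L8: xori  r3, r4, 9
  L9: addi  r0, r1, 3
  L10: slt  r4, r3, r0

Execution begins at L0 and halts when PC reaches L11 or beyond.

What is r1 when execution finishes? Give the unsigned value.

PC=0  slt  r1, r3, r0        | r0=0 r1=0 r2=3 r3=8 r4=13
PC=1  bne  r0, r4, L8        | r0=0 r1=0 r2=3 r3=8 r4=13  [TAKEN]
PC=2  slt  r1, r2, r4        | r0=0 r1=1 r2=3 r3=8 r4=13
PC=8  xori  r3, r4, 9        | r0=0 r1=1 r2=3 r3=4 r4=13
PC=9  addi  r0, r1, 3        | r0=0 r1=1 r2=3 r3=4 r4=13
PC=10 slt  r4, r3, r0        | r0=0 r1=1 r2=3 r3=4 r4=0

1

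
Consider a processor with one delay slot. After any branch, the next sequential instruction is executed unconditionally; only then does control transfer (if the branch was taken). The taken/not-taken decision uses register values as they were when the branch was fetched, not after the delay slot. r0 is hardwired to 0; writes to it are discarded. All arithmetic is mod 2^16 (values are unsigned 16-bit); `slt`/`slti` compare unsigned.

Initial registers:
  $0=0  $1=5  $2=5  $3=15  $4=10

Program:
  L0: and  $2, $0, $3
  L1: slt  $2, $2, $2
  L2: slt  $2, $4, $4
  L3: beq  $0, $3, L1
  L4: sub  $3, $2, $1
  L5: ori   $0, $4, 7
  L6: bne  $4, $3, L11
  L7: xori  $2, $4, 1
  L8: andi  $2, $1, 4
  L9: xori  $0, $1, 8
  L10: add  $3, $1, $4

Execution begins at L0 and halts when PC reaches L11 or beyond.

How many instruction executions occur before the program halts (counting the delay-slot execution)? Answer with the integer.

8

#0 and  $2, $0, $3 ; 0/5/0/15/10
#1 slt  $2, $2, $2 ; 0/5/0/15/10
#2 slt  $2, $4, $4 ; 0/5/0/15/10
#3 beq  $0, $3, L1 ; 0/5/0/15/10 ; →fallthru
#4 sub  $3, $2, $1 ; 0/5/0/65531/10
#5 ori   $0, $4, 7 ; 0/5/0/65531/10
#6 bne  $4, $3, L11 ; 0/5/0/65531/10 ; →target
#7 xori  $2, $4, 1 ; 0/5/11/65531/10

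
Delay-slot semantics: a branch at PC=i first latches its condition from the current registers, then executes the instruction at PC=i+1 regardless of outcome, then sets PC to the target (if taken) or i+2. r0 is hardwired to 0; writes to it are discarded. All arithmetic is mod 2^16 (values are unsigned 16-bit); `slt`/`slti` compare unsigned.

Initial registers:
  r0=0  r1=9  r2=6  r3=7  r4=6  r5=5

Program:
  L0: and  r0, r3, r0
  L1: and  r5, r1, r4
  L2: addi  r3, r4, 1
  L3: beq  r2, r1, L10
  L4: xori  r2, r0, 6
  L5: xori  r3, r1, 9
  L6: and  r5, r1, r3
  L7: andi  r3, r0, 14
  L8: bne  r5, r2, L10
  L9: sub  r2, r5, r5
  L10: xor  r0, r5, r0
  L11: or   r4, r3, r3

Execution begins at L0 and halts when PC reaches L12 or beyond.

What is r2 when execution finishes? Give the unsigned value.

0

#0 and  r0, r3, r0 ; 0/9/6/7/6/5
#1 and  r5, r1, r4 ; 0/9/6/7/6/0
#2 addi  r3, r4, 1 ; 0/9/6/7/6/0
#3 beq  r2, r1, L10 ; 0/9/6/7/6/0 ; →fallthru
#4 xori  r2, r0, 6 ; 0/9/6/7/6/0
#5 xori  r3, r1, 9 ; 0/9/6/0/6/0
#6 and  r5, r1, r3 ; 0/9/6/0/6/0
#7 andi  r3, r0, 14 ; 0/9/6/0/6/0
#8 bne  r5, r2, L10 ; 0/9/6/0/6/0 ; →target
#9 sub  r2, r5, r5 ; 0/9/0/0/6/0
#10 xor  r0, r5, r0 ; 0/9/0/0/6/0
#11 or   r4, r3, r3 ; 0/9/0/0/0/0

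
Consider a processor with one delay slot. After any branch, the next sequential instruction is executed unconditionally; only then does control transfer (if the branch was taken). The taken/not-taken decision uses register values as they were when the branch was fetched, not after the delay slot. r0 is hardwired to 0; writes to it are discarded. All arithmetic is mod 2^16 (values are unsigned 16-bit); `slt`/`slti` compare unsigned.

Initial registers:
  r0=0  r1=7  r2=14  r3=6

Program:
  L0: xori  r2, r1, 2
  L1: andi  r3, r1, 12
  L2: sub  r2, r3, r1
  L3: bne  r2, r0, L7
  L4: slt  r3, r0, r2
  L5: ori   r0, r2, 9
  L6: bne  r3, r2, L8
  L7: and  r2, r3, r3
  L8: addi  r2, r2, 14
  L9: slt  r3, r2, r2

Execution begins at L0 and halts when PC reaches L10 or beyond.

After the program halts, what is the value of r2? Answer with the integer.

#0 xori  r2, r1, 2 ; 0/7/5/6
#1 andi  r3, r1, 12 ; 0/7/5/4
#2 sub  r2, r3, r1 ; 0/7/65533/4
#3 bne  r2, r0, L7 ; 0/7/65533/4 ; →target
#4 slt  r3, r0, r2 ; 0/7/65533/1
#7 and  r2, r3, r3 ; 0/7/1/1
#8 addi  r2, r2, 14 ; 0/7/15/1
#9 slt  r3, r2, r2 ; 0/7/15/0

15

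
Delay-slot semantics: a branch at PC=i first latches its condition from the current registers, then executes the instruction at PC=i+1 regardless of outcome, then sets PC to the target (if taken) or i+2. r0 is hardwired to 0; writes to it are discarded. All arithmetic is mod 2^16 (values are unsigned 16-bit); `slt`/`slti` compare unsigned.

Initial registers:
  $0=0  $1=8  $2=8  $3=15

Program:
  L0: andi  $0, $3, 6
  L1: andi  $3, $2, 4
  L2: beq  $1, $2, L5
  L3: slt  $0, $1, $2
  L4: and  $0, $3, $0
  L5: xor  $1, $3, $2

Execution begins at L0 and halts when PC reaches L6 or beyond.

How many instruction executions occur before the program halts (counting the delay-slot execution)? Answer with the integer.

#0 andi  $0, $3, 6 ; 0/8/8/15
#1 andi  $3, $2, 4 ; 0/8/8/0
#2 beq  $1, $2, L5 ; 0/8/8/0 ; →target
#3 slt  $0, $1, $2 ; 0/8/8/0
#5 xor  $1, $3, $2 ; 0/8/8/0

5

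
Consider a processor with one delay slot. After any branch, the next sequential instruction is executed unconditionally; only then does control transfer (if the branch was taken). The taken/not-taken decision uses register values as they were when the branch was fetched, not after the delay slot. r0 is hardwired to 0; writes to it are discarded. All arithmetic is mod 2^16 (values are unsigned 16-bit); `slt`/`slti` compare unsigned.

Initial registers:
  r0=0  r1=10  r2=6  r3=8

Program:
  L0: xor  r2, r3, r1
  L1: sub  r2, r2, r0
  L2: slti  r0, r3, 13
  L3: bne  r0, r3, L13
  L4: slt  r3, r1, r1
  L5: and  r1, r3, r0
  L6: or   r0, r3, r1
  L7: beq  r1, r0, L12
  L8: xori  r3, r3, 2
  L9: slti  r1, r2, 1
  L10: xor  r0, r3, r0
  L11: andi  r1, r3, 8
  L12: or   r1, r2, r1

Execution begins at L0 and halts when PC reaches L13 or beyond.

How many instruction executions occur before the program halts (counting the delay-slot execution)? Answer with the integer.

PC=0  xor  r2, r3, r1        | r0=0 r1=10 r2=2 r3=8
PC=1  sub  r2, r2, r0        | r0=0 r1=10 r2=2 r3=8
PC=2  slti  r0, r3, 13       | r0=0 r1=10 r2=2 r3=8
PC=3  bne  r0, r3, L13       | r0=0 r1=10 r2=2 r3=8  [TAKEN]
PC=4  slt  r3, r1, r1        | r0=0 r1=10 r2=2 r3=0

5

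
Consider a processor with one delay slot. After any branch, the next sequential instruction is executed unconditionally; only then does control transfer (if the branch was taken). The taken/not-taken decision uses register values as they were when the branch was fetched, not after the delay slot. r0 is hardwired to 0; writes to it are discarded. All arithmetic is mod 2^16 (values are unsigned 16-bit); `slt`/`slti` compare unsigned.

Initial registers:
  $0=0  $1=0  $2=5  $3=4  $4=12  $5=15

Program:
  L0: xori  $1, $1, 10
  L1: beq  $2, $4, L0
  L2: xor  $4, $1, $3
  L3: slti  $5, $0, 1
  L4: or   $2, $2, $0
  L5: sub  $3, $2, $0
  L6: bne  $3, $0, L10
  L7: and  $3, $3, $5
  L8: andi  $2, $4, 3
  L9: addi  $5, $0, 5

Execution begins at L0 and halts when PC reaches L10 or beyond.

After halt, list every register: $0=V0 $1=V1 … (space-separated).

$0=0 $1=10 $2=5 $3=1 $4=14 $5=1

  step pc=0: xori  $1, $1, 10  regs=(0,10,5,4,12,15)
  step pc=1: beq  $2, $4, L0  cond=F  regs=(0,10,5,4,12,15)
  step pc=2: xor  $4, $1, $3  regs=(0,10,5,4,14,15)
  step pc=3: slti  $5, $0, 1  regs=(0,10,5,4,14,1)
  step pc=4: or   $2, $2, $0  regs=(0,10,5,4,14,1)
  step pc=5: sub  $3, $2, $0  regs=(0,10,5,5,14,1)
  step pc=6: bne  $3, $0, L10  cond=T  regs=(0,10,5,5,14,1)
  step pc=7: and  $3, $3, $5  regs=(0,10,5,1,14,1)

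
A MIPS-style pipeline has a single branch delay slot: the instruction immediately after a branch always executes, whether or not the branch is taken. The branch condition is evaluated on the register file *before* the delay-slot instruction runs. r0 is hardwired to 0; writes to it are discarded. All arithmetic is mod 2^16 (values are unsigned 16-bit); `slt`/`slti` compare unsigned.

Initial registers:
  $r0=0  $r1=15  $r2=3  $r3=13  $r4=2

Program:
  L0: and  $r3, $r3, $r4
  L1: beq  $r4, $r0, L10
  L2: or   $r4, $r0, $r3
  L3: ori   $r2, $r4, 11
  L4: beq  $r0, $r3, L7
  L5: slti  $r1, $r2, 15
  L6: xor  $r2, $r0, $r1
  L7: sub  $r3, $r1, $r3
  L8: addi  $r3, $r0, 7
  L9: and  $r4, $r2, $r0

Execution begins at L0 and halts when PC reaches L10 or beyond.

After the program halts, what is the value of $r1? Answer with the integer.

#0 and  $r3, $r3, $r4 ; 0/15/3/0/2
#1 beq  $r4, $r0, L10 ; 0/15/3/0/2 ; →fallthru
#2 or   $r4, $r0, $r3 ; 0/15/3/0/0
#3 ori   $r2, $r4, 11 ; 0/15/11/0/0
#4 beq  $r0, $r3, L7 ; 0/15/11/0/0 ; →target
#5 slti  $r1, $r2, 15 ; 0/1/11/0/0
#7 sub  $r3, $r1, $r3 ; 0/1/11/1/0
#8 addi  $r3, $r0, 7 ; 0/1/11/7/0
#9 and  $r4, $r2, $r0 ; 0/1/11/7/0

1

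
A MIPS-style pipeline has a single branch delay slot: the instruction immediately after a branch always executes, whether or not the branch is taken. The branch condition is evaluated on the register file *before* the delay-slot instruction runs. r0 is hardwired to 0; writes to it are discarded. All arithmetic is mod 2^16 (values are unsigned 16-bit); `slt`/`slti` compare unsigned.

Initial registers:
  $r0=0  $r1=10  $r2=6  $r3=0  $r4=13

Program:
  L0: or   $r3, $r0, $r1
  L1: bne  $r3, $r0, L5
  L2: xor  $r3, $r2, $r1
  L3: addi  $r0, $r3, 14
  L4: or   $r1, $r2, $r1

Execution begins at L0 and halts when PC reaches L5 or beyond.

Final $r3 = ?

[0] or   $r3, $r0, $r1  →  {$r0:0, $r1:10, $r2:6, $r3:10, $r4:13}
[1] bne  $r3, $r0, L5  →  {$r0:0, $r1:10, $r2:6, $r3:10, $r4:13}  ⟨branch taken⟩
[2] xor  $r3, $r2, $r1  →  {$r0:0, $r1:10, $r2:6, $r3:12, $r4:13}

12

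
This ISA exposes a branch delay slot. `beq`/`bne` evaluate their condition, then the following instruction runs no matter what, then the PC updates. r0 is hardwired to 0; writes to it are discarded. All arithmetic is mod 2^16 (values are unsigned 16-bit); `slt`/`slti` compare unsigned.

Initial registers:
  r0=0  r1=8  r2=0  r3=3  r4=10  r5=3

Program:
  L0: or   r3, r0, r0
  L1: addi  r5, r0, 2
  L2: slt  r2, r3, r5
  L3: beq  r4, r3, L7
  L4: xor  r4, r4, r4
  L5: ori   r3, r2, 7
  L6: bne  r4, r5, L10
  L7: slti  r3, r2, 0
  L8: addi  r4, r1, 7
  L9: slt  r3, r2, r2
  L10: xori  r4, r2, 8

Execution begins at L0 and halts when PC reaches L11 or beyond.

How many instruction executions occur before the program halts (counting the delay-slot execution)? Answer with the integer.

[0] or   r3, r0, r0  →  {r0:0, r1:8, r2:0, r3:0, r4:10, r5:3}
[1] addi  r5, r0, 2  →  {r0:0, r1:8, r2:0, r3:0, r4:10, r5:2}
[2] slt  r2, r3, r5  →  {r0:0, r1:8, r2:1, r3:0, r4:10, r5:2}
[3] beq  r4, r3, L7  →  {r0:0, r1:8, r2:1, r3:0, r4:10, r5:2}  ⟨branch fallthrough⟩
[4] xor  r4, r4, r4  →  {r0:0, r1:8, r2:1, r3:0, r4:0, r5:2}
[5] ori   r3, r2, 7  →  {r0:0, r1:8, r2:1, r3:7, r4:0, r5:2}
[6] bne  r4, r5, L10  →  {r0:0, r1:8, r2:1, r3:7, r4:0, r5:2}  ⟨branch taken⟩
[7] slti  r3, r2, 0  →  {r0:0, r1:8, r2:1, r3:0, r4:0, r5:2}
[10] xori  r4, r2, 8  →  {r0:0, r1:8, r2:1, r3:0, r4:9, r5:2}

9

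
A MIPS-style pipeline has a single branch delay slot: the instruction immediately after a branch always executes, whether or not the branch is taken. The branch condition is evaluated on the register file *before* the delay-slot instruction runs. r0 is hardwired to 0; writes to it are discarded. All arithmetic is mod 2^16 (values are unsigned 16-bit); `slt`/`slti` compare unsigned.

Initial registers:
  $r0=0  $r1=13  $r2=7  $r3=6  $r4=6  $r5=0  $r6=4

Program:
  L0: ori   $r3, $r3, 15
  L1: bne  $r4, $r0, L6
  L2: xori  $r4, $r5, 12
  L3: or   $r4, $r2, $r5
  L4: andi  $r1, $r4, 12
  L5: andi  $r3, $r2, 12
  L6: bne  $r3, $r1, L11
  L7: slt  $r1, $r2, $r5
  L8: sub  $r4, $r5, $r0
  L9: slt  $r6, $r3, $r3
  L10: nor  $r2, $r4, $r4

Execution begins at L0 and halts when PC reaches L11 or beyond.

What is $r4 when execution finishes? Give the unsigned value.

12

[0] ori   $r3, $r3, 15  →  {$r0:0, $r1:13, $r2:7, $r3:15, $r4:6, $r5:0, $r6:4}
[1] bne  $r4, $r0, L6  →  {$r0:0, $r1:13, $r2:7, $r3:15, $r4:6, $r5:0, $r6:4}  ⟨branch taken⟩
[2] xori  $r4, $r5, 12  →  {$r0:0, $r1:13, $r2:7, $r3:15, $r4:12, $r5:0, $r6:4}
[6] bne  $r3, $r1, L11  →  {$r0:0, $r1:13, $r2:7, $r3:15, $r4:12, $r5:0, $r6:4}  ⟨branch taken⟩
[7] slt  $r1, $r2, $r5  →  {$r0:0, $r1:0, $r2:7, $r3:15, $r4:12, $r5:0, $r6:4}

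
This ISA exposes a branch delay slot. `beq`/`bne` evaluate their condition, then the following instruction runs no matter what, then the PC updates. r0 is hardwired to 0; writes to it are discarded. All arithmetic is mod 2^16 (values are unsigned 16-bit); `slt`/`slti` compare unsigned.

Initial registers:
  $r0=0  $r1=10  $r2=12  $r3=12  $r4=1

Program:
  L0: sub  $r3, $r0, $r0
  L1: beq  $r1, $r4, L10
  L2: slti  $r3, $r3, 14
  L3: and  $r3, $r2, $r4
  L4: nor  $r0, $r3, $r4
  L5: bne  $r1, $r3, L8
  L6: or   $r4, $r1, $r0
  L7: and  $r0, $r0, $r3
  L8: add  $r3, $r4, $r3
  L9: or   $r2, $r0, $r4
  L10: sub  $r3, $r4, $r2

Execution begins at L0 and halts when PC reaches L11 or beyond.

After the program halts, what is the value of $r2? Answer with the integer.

10

  step pc=0: sub  $r3, $r0, $r0  regs=(0,10,12,0,1)
  step pc=1: beq  $r1, $r4, L10  cond=F  regs=(0,10,12,0,1)
  step pc=2: slti  $r3, $r3, 14  regs=(0,10,12,1,1)
  step pc=3: and  $r3, $r2, $r4  regs=(0,10,12,0,1)
  step pc=4: nor  $r0, $r3, $r4  regs=(0,10,12,0,1)
  step pc=5: bne  $r1, $r3, L8  cond=T  regs=(0,10,12,0,1)
  step pc=6: or   $r4, $r1, $r0  regs=(0,10,12,0,10)
  step pc=8: add  $r3, $r4, $r3  regs=(0,10,12,10,10)
  step pc=9: or   $r2, $r0, $r4  regs=(0,10,10,10,10)
  step pc=10: sub  $r3, $r4, $r2  regs=(0,10,10,0,10)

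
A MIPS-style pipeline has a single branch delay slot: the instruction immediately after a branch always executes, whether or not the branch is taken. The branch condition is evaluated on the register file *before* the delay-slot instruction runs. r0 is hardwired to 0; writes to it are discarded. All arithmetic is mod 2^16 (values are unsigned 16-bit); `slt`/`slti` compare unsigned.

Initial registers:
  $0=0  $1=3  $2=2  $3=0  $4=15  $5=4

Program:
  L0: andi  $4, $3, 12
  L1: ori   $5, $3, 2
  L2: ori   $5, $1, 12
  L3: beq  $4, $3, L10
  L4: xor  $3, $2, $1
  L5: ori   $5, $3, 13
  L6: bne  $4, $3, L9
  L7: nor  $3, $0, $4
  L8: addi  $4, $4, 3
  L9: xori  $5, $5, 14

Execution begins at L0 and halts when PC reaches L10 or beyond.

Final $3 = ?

  step pc=0: andi  $4, $3, 12  regs=(0,3,2,0,0,4)
  step pc=1: ori   $5, $3, 2  regs=(0,3,2,0,0,2)
  step pc=2: ori   $5, $1, 12  regs=(0,3,2,0,0,15)
  step pc=3: beq  $4, $3, L10  cond=T  regs=(0,3,2,0,0,15)
  step pc=4: xor  $3, $2, $1  regs=(0,3,2,1,0,15)

1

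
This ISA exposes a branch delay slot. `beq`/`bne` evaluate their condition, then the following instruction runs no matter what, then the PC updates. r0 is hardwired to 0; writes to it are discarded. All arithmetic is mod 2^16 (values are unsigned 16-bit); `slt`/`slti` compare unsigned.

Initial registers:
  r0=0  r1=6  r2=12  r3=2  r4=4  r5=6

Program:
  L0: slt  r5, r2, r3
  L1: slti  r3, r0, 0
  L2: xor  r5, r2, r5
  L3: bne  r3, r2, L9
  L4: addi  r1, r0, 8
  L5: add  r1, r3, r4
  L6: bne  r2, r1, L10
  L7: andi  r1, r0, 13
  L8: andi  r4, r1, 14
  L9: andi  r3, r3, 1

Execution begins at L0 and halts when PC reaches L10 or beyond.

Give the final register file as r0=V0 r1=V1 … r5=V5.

r0=0 r1=8 r2=12 r3=0 r4=4 r5=12

PC=0  slt  r5, r2, r3        | r0=0 r1=6 r2=12 r3=2 r4=4 r5=0
PC=1  slti  r3, r0, 0        | r0=0 r1=6 r2=12 r3=0 r4=4 r5=0
PC=2  xor  r5, r2, r5        | r0=0 r1=6 r2=12 r3=0 r4=4 r5=12
PC=3  bne  r3, r2, L9        | r0=0 r1=6 r2=12 r3=0 r4=4 r5=12  [TAKEN]
PC=4  addi  r1, r0, 8        | r0=0 r1=8 r2=12 r3=0 r4=4 r5=12
PC=9  andi  r3, r3, 1        | r0=0 r1=8 r2=12 r3=0 r4=4 r5=12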